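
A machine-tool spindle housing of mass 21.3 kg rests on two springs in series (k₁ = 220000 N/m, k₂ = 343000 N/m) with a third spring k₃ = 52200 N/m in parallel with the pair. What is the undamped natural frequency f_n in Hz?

Series pair: k_s = k₁k₂/(k₁+k₂) = (220000)(343000)/(220000 + 343000) = 134000 N/m. In parallel with k₃: k_eq = 134000 + 52200 = 186200 N/m.
ω_n = √(k_eq/m) = √(186200/21.3) = √8743 = 93.51 rad/s.
f_n = ω_n/(2π) = 93.51/6.283 = 14.88 Hz.

14.9 Hz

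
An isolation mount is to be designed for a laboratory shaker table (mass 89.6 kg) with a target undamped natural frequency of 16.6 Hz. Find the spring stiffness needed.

975000 N/m

ω_n = 2πf_n = 2π × 16.6 = 104.3 rad/s.
k = m·ω_n² = 89.6 × 104.3² = 89.6 × 10880 = 974700 N/m.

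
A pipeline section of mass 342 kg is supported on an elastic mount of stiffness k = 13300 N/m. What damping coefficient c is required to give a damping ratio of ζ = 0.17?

725 N·s/m

c_c = 2√(k·m) = 2√(13300 × 342) = 4265 N·s/m.
c = ζ·c_c = 0.17 × 4265 = 725.1 N·s/m.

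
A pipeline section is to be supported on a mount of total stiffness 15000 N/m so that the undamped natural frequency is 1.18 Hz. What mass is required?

273 kg

ω_n = 2πf_n = 2π × 1.18 = 7.414 rad/s.
m = k/ω_n² = 15000/7.414² = 15000/54.97 = 272.9 kg.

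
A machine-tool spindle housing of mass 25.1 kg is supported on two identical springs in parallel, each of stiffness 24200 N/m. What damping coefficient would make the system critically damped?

2200 N·s/m

Parallel springs add: k_eq = 2 × 24200 = 48400 N/m.
c_c = 2√(k_eq·m) = 2√(48400 × 25.1) = 2 × 1102 = 2204 N·s/m.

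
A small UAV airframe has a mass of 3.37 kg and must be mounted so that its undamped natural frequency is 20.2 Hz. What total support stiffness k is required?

ω_n = 2πf_n = 2π × 20.2 = 126.9 rad/s.
k = m·ω_n² = 3.37 × 126.9² = 3.37 × 16110 = 54290 N/m.

54300 N/m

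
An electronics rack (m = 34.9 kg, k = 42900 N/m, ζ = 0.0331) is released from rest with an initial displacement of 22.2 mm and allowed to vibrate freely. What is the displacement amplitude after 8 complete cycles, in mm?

Logarithmic decrement δ = 2πζ/√(1 − ζ²) = 2π × 0.03310/√(1 − 0.00110) = 0.2081.
After n cycles, x_n/x₀ = e^(−nδ), so x_8 = 22.2 × e^(−8 × 0.2081) = 22.2 × 0.1892 = 4.201 mm.

4.20 mm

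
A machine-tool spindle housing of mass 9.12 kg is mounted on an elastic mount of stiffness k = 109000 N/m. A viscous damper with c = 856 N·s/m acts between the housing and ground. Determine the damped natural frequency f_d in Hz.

ω_n = √(k/m) = √(109000/9.12) = 109.3 rad/s.
Critical damping c_c = 2√(k·m) = 2√(109000 × 9.12) = 1994 N·s/m, so ζ = c/c_c = 856/1994 = 0.4293.
ω_d = ω_n√(1 − ζ²) = 109.3 × √(1 − 0.184) = 98.74 rad/s.
f_d = ω_d/(2π) = 15.71 Hz.

15.7 Hz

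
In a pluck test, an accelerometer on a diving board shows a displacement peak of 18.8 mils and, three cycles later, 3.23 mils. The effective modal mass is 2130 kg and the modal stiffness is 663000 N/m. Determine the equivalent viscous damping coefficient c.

6990 N·s/m

Logarithmic decrement δ = (1/n)·ln(x₀/x_n) = (1/3)·ln(18.8/3.23) = (1/3)·ln(5.820) = 0.5871.
ζ = δ/√(4π² + δ²) = 0.5871/√(39.48 + 0.345) = 0.5871/6.311 = 0.09304.
c = ζ · 2√(km) = 0.09304 × 2√(663000 × 2130) = 0.09304 × 75160 = 6993 N·s/m.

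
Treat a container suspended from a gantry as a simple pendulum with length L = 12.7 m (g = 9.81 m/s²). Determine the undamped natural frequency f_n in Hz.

0.140 Hz

For a simple pendulum ω_n = √(g/L) = √(9.81/12.7) = √0.7724 = 0.8789 rad/s.
f_n = ω_n/(2π) = 0.8789/6.283 = 0.1399 Hz.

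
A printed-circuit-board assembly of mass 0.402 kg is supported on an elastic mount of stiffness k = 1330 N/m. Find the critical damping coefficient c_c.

c_c = 2√(k·m) = 2√(1330 × 0.402) = 2 × 23.12 = 46.25 N·s/m.

46.2 N·s/m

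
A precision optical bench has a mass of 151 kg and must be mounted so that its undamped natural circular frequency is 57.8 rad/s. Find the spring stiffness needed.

k = m·ω_n² = 151 × 57.80² = 151 × 3341 = 504500 N/m.

504000 N/m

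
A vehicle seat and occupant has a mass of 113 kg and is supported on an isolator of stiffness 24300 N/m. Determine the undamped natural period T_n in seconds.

0.428 s

ω_n = √(k/m) = √(24300/113) = √215.0 = 14.66 rad/s.
T_n = 2π/ω_n = 6.283/14.66 = 0.4285 s.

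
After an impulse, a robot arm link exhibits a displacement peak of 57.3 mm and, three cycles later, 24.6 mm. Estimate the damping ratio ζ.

Logarithmic decrement δ = (1/n)·ln(x₀/x_n) = (1/3)·ln(57.3/24.6) = (1/3)·ln(2.329) = 0.2819.
ζ = δ/√(4π² + δ²) = 0.2819/√(39.48 + 0.0794) = 0.2819/6.290 = 0.04481.

0.0448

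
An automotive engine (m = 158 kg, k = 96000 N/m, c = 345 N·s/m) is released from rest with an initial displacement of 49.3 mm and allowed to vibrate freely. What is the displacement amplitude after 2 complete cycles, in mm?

28.2 mm

ζ = c/(2√(km)) = 345/(2√(96000 × 158)) = 345/7789 = 0.04429.
Logarithmic decrement δ = 2πζ/√(1 − ζ²) = 2π × 0.04429/√(1 − 0.00196) = 0.2786.
After n cycles, x_n/x₀ = e^(−nδ), so x_2 = 49.3 × e^(−2 × 0.2786) = 49.3 × 0.5728 = 28.24 mm.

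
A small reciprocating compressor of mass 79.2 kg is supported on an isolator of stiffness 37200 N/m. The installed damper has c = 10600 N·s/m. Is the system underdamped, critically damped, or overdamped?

c_c = 2√(k·m) = 3433 N·s/m; ζ = c/c_c = 10600/3433 = 3.09.
Since ζ > 1 the system is overdamped.

overdamped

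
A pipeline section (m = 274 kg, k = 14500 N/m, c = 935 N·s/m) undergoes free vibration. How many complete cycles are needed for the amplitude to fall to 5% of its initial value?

ζ = c/(2√(km)) = 935/(2√(14500 × 274)) = 935/3986 = 0.2345.
Logarithmic decrement δ = 2πζ/√(1 − ζ²) = 2π × 0.2345/√(1 − 0.0550) = 1.516.
x_n/x₀ = e^(−nδ) ≤ 0.05; take ln: n ≥ ln(1/0.05)/δ = 2.996/1.516 = 1.976.
So 2 complete cycles are required.

2 cycles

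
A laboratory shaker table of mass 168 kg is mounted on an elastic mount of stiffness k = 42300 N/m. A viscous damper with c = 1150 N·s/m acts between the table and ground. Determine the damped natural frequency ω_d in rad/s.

15.5 rad/s

ω_n = √(k/m) = √(42300/168) = 15.87 rad/s.
Critical damping c_c = 2√(k·m) = 2√(42300 × 168) = 5332 N·s/m, so ζ = c/c_c = 1150/5332 = 0.2157.
ω_d = ω_n√(1 − ζ²) = 15.87 × √(1 − 0.0465) = 15.49 rad/s.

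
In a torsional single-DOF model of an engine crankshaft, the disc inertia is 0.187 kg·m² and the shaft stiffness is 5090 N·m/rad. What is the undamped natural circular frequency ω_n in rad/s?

ω_n = √(k_t/J) = √(5090/0.187) = √27220 = 165.0 rad/s.

165 rad/s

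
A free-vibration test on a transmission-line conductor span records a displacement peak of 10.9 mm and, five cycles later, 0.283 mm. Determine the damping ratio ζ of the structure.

0.115

Logarithmic decrement δ = (1/n)·ln(x₀/x_n) = (1/5)·ln(10.9/0.283) = (1/5)·ln(38.52) = 0.7302.
ζ = δ/√(4π² + δ²) = 0.7302/√(39.48 + 0.533) = 0.7302/6.325 = 0.1154.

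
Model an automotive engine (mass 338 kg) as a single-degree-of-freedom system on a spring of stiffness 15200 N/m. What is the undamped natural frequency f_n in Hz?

1.07 Hz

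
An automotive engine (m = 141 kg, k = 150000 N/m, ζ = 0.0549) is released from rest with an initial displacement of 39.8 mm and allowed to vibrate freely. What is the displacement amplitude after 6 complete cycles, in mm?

5.01 mm

Logarithmic decrement δ = 2πζ/√(1 − ζ²) = 2π × 0.05490/√(1 − 0.00301) = 0.3455.
After n cycles, x_n/x₀ = e^(−nδ), so x_6 = 39.8 × e^(−6 × 0.3455) = 39.8 × 0.1258 = 5.008 mm.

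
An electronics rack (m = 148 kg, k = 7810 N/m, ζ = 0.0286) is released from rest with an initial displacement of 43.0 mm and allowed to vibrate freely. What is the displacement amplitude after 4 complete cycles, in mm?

20.9 mm

Logarithmic decrement δ = 2πζ/√(1 − ζ²) = 2π × 0.02860/√(1 − 0.000818) = 0.1798.
After n cycles, x_n/x₀ = e^(−nδ), so x_4 = 43.0 × e^(−4 × 0.1798) = 43.0 × 0.4872 = 20.95 mm.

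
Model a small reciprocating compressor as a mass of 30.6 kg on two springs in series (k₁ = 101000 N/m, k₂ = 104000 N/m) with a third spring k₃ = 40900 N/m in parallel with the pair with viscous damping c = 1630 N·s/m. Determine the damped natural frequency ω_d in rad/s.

Series pair: k_s = k₁k₂/(k₁+k₂) = (101000)(104000)/(101000 + 104000) = 51240 N/m. In parallel with k₃: k_eq = 51240 + 40900 = 92140 N/m.
ω_n = √(k_eq/m) = √(92140/30.6) = 54.87 rad/s.
Critical damping c_c = 2√(k_eq·m) = 2√(92140 × 30.6) = 3358 N·s/m, so ζ = c/c_c = 1630/3358 = 0.4854.
ω_d = ω_n√(1 − ζ²) = 54.87 × √(1 − 0.236) = 47.98 rad/s.

48.0 rad/s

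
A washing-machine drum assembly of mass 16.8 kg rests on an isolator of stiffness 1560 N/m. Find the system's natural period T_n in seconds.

ω_n = √(k/m) = √(1560/16.8) = √92.86 = 9.636 rad/s.
T_n = 2π/ω_n = 6.283/9.636 = 0.6520 s.

0.652 s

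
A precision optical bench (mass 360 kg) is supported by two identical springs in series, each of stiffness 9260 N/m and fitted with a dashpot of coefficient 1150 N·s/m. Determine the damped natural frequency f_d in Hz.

0.511 Hz

Series springs: 1/k_eq = 2/9260, so k_eq = 9260/2 = 4630 N/m.
ω_n = √(k_eq/m) = √(4630/360) = 3.586 rad/s.
Critical damping c_c = 2√(k_eq·m) = 2√(4630 × 360) = 2582 N·s/m, so ζ = c/c_c = 1150/2582 = 0.4454.
ω_d = ω_n√(1 − ζ²) = 3.586 × √(1 − 0.198) = 3.211 rad/s.
f_d = ω_d/(2π) = 0.5110 Hz.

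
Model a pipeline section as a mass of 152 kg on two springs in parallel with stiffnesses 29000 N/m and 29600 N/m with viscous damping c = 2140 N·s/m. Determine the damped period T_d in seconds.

Parallel springs add: k_eq = 29000 + 29600 = 58600 N/m.
ω_n = √(k_eq/m) = √(58600/152) = 19.63 rad/s.
Critical damping c_c = 2√(k_eq·m) = 2√(58600 × 152) = 5969 N·s/m, so ζ = c/c_c = 2140/5969 = 0.3585.
ω_d = ω_n√(1 − ζ²) = 19.63 × √(1 − 0.129) = 18.33 rad/s.
T_d = 2π/ω_d = 0.3428 s.

0.343 s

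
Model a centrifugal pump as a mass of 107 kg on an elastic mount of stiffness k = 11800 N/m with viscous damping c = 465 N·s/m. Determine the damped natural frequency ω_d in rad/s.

10.3 rad/s

ω_n = √(k/m) = √(11800/107) = 10.50 rad/s.
Critical damping c_c = 2√(k·m) = 2√(11800 × 107) = 2247 N·s/m, so ζ = c/c_c = 465/2247 = 0.2069.
ω_d = ω_n√(1 − ζ²) = 10.50 × √(1 − 0.0428) = 10.27 rad/s.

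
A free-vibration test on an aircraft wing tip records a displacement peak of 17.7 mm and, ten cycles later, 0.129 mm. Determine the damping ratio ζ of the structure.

0.0781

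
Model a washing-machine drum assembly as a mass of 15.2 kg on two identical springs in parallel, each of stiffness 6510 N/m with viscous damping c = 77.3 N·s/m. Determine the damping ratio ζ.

0.0869

Parallel springs add: k_eq = 2 × 6510 = 13020 N/m.
ω_n = √(k_eq/m) = √(13020/15.2) = 29.27 rad/s.
Critical damping c_c = 2√(k_eq·m) = 2√(13020 × 15.2) = 889.7 N·s/m, so ζ = c/c_c = 77.3/889.7 = 0.08688.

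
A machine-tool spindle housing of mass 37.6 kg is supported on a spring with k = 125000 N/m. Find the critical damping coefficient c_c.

c_c = 2√(k·m) = 2√(125000 × 37.6) = 2 × 2168 = 4336 N·s/m.

4340 N·s/m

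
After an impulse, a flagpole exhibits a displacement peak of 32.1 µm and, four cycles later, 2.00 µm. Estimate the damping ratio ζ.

0.110

Logarithmic decrement δ = (1/n)·ln(x₀/x_n) = (1/4)·ln(32.1/2.00) = (1/4)·ln(16.05) = 0.6939.
ζ = δ/√(4π² + δ²) = 0.6939/√(39.48 + 0.482) = 0.6939/6.321 = 0.1098.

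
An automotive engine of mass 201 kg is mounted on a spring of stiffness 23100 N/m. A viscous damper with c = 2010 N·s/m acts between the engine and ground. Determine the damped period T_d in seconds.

ω_n = √(k/m) = √(23100/201) = 10.72 rad/s.
Critical damping c_c = 2√(k·m) = 2√(23100 × 201) = 4310 N·s/m, so ζ = c/c_c = 2010/4310 = 0.4664.
ω_d = ω_n√(1 − ζ²) = 10.72 × √(1 − 0.218) = 9.483 rad/s.
T_d = 2π/ω_d = 0.6626 s.

0.663 s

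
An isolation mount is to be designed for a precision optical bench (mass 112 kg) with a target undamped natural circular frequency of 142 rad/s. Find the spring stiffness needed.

2260000 N/m

k = m·ω_n² = 112 × 142.0² = 112 × 20160 = 2258000 N/m.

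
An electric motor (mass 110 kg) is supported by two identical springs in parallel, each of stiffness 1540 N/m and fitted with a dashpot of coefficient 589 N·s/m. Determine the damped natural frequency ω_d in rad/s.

Parallel springs add: k_eq = 2 × 1540 = 3080 N/m.
ω_n = √(k_eq/m) = √(3080/110) = 5.292 rad/s.
Critical damping c_c = 2√(k_eq·m) = 2√(3080 × 110) = 1164 N·s/m, so ζ = c/c_c = 589/1164 = 0.5060.
ω_d = ω_n√(1 − ζ²) = 5.292 × √(1 − 0.256) = 4.564 rad/s.

4.56 rad/s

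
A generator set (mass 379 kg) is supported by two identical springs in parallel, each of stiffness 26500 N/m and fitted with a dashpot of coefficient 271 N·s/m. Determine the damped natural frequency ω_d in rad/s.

Parallel springs add: k_eq = 2 × 26500 = 53000 N/m.
ω_n = √(k_eq/m) = √(53000/379) = 11.83 rad/s.
Critical damping c_c = 2√(k_eq·m) = 2√(53000 × 379) = 8964 N·s/m, so ζ = c/c_c = 271/8964 = 0.03023.
ω_d = ω_n√(1 − ζ²) = 11.83 × √(1 − 0.000914) = 11.82 rad/s.

11.8 rad/s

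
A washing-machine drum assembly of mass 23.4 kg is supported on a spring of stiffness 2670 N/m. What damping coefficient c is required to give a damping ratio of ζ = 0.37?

185 N·s/m

c_c = 2√(k·m) = 2√(2670 × 23.4) = 499.9 N·s/m.
c = ζ·c_c = 0.37 × 499.9 = 185.0 N·s/m.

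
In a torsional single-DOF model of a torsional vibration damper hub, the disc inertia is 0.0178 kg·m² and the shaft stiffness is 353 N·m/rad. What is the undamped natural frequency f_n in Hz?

22.4 Hz

ω_n = √(k_t/J) = √(353/0.0178) = √19830 = 140.8 rad/s.
f_n = ω_n/(2π) = 140.8/6.283 = 22.41 Hz.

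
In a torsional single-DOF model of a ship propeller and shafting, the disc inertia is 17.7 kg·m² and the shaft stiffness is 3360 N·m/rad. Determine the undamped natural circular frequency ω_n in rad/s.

ω_n = √(k_t/J) = √(3360/17.7) = √189.8 = 13.78 rad/s.

13.8 rad/s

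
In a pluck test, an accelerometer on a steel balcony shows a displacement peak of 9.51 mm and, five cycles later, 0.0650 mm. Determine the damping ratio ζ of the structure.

0.157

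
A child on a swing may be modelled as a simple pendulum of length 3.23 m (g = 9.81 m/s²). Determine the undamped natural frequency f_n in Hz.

0.277 Hz

For a simple pendulum ω_n = √(g/L) = √(9.81/3.23) = √3.037 = 1.743 rad/s.
f_n = ω_n/(2π) = 1.743/6.283 = 0.2774 Hz.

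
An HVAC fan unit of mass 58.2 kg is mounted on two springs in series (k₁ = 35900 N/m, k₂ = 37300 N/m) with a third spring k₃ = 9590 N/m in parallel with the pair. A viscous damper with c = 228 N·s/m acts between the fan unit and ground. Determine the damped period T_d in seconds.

0.288 s

Series pair: k_s = k₁k₂/(k₁+k₂) = (35900)(37300)/(35900 + 37300) = 18290 N/m. In parallel with k₃: k_eq = 18290 + 9590 = 27880 N/m.
ω_n = √(k_eq/m) = √(27880/58.2) = 21.89 rad/s.
Critical damping c_c = 2√(k_eq·m) = 2√(27880 × 58.2) = 2548 N·s/m, so ζ = c/c_c = 228/2548 = 0.08949.
ω_d = ω_n√(1 − ζ²) = 21.89 × √(1 − 0.00801) = 21.80 rad/s.
T_d = 2π/ω_d = 0.2882 s.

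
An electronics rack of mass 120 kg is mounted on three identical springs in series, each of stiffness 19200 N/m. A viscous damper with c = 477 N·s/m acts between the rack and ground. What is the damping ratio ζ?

0.272

Series springs: 1/k_eq = 3/19200, so k_eq = 19200/3 = 6400 N/m.
ω_n = √(k_eq/m) = √(6400/120) = 7.303 rad/s.
Critical damping c_c = 2√(k_eq·m) = 2√(6400 × 120) = 1753 N·s/m, so ζ = c/c_c = 477/1753 = 0.2721.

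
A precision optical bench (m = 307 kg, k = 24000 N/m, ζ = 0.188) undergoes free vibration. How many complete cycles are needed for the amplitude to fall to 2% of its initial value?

Logarithmic decrement δ = 2πζ/√(1 − ζ²) = 2π × 0.1880/√(1 − 0.0353) = 1.203.
x_n/x₀ = e^(−nδ) ≤ 0.02; take ln: n ≥ ln(1/0.02)/δ = 3.912/1.203 = 3.253.
So 4 complete cycles are required.

4 cycles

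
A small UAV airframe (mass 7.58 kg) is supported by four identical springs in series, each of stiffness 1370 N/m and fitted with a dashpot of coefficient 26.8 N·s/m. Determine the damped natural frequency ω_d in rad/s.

6.49 rad/s

Series springs: 1/k_eq = 4/1370, so k_eq = 1370/4 = 342.5 N/m.
ω_n = √(k_eq/m) = √(342.5/7.58) = 6.722 rad/s.
Critical damping c_c = 2√(k_eq·m) = 2√(342.5 × 7.58) = 101.9 N·s/m, so ζ = c/c_c = 26.8/101.9 = 0.2630.
ω_d = ω_n√(1 − ζ²) = 6.722 × √(1 − 0.0692) = 6.485 rad/s.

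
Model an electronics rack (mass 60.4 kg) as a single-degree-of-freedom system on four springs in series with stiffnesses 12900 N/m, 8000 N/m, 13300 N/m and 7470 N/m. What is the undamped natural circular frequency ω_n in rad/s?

6.34 rad/s

Series springs: 1/k_eq = 1/12900 + 1/8000 + 1/13300 + 1/7470 = 0.0004116, so k_eq = 2430 N/m.
ω_n = √(k_eq/m) = √(2430/60.4) = √40.23 = 6.342 rad/s.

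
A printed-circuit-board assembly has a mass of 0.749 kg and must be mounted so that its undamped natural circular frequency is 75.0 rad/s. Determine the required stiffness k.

k = m·ω_n² = 0.749 × 75.00² = 0.749 × 5625 = 4213 N/m.

4210 N/m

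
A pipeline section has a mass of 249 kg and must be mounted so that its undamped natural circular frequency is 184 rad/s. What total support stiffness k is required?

8430000 N/m

k = m·ω_n² = 249 × 184.0² = 249 × 33860 = 8430000 N/m.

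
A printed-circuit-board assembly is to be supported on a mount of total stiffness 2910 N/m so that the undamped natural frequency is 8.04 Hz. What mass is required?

1.14 kg

ω_n = 2πf_n = 2π × 8.04 = 50.52 rad/s.
m = k/ω_n² = 2910/50.52² = 2910/2552 = 1.140 kg.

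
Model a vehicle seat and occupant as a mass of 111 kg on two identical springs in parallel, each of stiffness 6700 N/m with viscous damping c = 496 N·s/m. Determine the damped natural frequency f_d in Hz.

1.71 Hz

Parallel springs add: k_eq = 2 × 6700 = 13400 N/m.
ω_n = √(k_eq/m) = √(13400/111) = 10.99 rad/s.
Critical damping c_c = 2√(k_eq·m) = 2√(13400 × 111) = 2439 N·s/m, so ζ = c/c_c = 496/2439 = 0.2033.
ω_d = ω_n√(1 − ζ²) = 10.99 × √(1 − 0.0414) = 10.76 rad/s.
f_d = ω_d/(2π) = 1.712 Hz.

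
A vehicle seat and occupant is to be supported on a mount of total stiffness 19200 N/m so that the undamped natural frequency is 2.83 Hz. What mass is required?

60.7 kg

ω_n = 2πf_n = 2π × 2.83 = 17.78 rad/s.
m = k/ω_n² = 19200/17.78² = 19200/316.2 = 60.73 kg.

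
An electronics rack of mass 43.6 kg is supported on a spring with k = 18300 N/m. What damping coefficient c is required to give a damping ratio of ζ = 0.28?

c_c = 2√(k·m) = 2√(18300 × 43.6) = 1786 N·s/m.
c = ζ·c_c = 0.28 × 1786 = 500.2 N·s/m.

500 N·s/m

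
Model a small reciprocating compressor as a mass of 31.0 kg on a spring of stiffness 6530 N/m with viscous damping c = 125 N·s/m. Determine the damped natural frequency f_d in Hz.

ω_n = √(k/m) = √(6530/31.0) = 14.51 rad/s.
Critical damping c_c = 2√(k·m) = 2√(6530 × 31.0) = 899.8 N·s/m, so ζ = c/c_c = 125/899.8 = 0.1389.
ω_d = ω_n√(1 − ζ²) = 14.51 × √(1 − 0.0193) = 14.37 rad/s.
f_d = ω_d/(2π) = 2.288 Hz.

2.29 Hz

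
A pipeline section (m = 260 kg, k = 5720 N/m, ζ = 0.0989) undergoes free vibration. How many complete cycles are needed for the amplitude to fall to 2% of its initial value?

7 cycles

Logarithmic decrement δ = 2πζ/√(1 − ζ²) = 2π × 0.09890/√(1 − 0.00978) = 0.6245.
x_n/x₀ = e^(−nδ) ≤ 0.02; take ln: n ≥ ln(1/0.02)/δ = 3.912/0.6245 = 6.265.
So 7 complete cycles are required.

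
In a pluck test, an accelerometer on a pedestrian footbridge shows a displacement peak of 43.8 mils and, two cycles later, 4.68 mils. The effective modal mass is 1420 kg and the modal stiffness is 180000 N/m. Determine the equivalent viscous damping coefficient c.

Logarithmic decrement δ = (1/n)·ln(x₀/x_n) = (1/2)·ln(43.8/4.68) = (1/2)·ln(9.359) = 1.118.
ζ = δ/√(4π² + δ²) = 1.118/√(39.48 + 1.25) = 1.118/6.382 = 0.1752.
c = ζ · 2√(km) = 0.1752 × 2√(180000 × 1420) = 0.1752 × 31970 = 5602 N·s/m.

5600 N·s/m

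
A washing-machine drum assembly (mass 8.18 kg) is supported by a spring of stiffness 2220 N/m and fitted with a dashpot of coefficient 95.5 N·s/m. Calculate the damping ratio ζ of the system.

0.354

ω_n = √(k/m) = √(2220/8.18) = 16.47 rad/s.
Critical damping c_c = 2√(k·m) = 2√(2220 × 8.18) = 269.5 N·s/m, so ζ = c/c_c = 95.5/269.5 = 0.3543.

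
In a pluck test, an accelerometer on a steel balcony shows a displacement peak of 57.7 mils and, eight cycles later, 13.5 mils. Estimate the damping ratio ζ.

0.0289

Logarithmic decrement δ = (1/n)·ln(x₀/x_n) = (1/8)·ln(57.7/13.5) = (1/8)·ln(4.274) = 0.1816.
ζ = δ/√(4π² + δ²) = 0.1816/√(39.48 + 0.0330) = 0.1816/6.286 = 0.02889.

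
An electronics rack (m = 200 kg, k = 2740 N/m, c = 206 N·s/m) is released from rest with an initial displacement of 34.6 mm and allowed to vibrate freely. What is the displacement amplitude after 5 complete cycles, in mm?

0.419 mm

ζ = c/(2√(km)) = 206/(2√(2740 × 200)) = 206/1481 = 0.1391.
Logarithmic decrement δ = 2πζ/√(1 − ζ²) = 2π × 0.1391/√(1 − 0.0194) = 0.8828.
After n cycles, x_n/x₀ = e^(−nδ), so x_5 = 34.6 × e^(−5 × 0.8828) = 34.6 × 0.01211 = 0.4188 mm.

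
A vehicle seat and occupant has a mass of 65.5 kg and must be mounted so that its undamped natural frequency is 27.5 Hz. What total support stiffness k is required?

1960000 N/m

ω_n = 2πf_n = 2π × 27.5 = 172.8 rad/s.
k = m·ω_n² = 65.5 × 172.8² = 65.5 × 29860 = 1956000 N/m.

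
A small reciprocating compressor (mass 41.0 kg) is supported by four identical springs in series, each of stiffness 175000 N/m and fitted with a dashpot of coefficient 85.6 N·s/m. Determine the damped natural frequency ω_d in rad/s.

32.6 rad/s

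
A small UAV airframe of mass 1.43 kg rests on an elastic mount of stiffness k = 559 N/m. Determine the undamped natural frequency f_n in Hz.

3.15 Hz

ω_n = √(k/m) = √(559.0/1.43) = √390.9 = 19.77 rad/s.
f_n = ω_n/(2π) = 19.77/6.283 = 3.147 Hz.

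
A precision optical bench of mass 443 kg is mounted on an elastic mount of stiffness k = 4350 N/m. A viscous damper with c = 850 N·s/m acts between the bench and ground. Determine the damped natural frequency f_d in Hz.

ω_n = √(k/m) = √(4350/443) = 3.134 rad/s.
Critical damping c_c = 2√(k·m) = 2√(4350 × 443) = 2776 N·s/m, so ζ = c/c_c = 850/2776 = 0.3062.
ω_d = ω_n√(1 − ζ²) = 3.134 × √(1 − 0.0937) = 2.983 rad/s.
f_d = ω_d/(2π) = 0.4748 Hz.

0.475 Hz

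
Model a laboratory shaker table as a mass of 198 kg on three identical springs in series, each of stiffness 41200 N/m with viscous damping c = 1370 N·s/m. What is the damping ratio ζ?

Series springs: 1/k_eq = 3/41200, so k_eq = 41200/3 = 13730 N/m.
ω_n = √(k_eq/m) = √(13730/198) = 8.328 rad/s.
Critical damping c_c = 2√(k_eq·m) = 2√(13730 × 198) = 3298 N·s/m, so ζ = c/c_c = 1370/3298 = 0.4154.

0.415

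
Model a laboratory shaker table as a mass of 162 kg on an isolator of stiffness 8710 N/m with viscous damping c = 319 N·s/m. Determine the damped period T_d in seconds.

0.865 s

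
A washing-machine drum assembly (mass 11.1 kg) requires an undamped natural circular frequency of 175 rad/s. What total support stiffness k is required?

k = m·ω_n² = 11.1 × 175.0² = 11.1 × 30620 = 339900 N/m.

340000 N/m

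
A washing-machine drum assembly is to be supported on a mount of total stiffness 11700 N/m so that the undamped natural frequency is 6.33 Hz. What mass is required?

7.40 kg

ω_n = 2πf_n = 2π × 6.33 = 39.77 rad/s.
m = k/ω_n² = 11700/39.77² = 11700/1582 = 7.396 kg.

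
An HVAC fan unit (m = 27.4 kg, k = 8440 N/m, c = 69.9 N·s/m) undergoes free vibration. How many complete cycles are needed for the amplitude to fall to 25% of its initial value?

4 cycles

ζ = c/(2√(km)) = 69.9/(2√(8440 × 27.4)) = 69.9/961.8 = 0.07268.
Logarithmic decrement δ = 2πζ/√(1 − ζ²) = 2π × 0.07268/√(1 − 0.00528) = 0.4579.
x_n/x₀ = e^(−nδ) ≤ 0.25; take ln: n ≥ ln(1/0.25)/δ = 1.386/0.4579 = 3.028.
So 4 complete cycles are required.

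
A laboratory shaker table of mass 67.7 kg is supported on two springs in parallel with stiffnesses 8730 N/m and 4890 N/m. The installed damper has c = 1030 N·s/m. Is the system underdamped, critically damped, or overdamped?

Parallel springs add: k_eq = 8730 + 4890 = 13620 N/m.
c_c = 2√(k_eq·m) = 1920 N·s/m; ζ = c/c_c = 1030/1920 = 0.536.
Since ζ < 1 the system is underdamped.

underdamped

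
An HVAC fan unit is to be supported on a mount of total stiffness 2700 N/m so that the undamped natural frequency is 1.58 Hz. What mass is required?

ω_n = 2πf_n = 2π × 1.58 = 9.927 rad/s.
m = k/ω_n² = 2700/9.927² = 2700/98.55 = 27.40 kg.

27.4 kg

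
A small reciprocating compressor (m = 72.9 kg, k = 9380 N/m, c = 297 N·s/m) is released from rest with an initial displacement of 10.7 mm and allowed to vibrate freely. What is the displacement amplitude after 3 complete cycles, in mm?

0.343 mm

ζ = c/(2√(km)) = 297/(2√(9380 × 72.9)) = 297/1654 = 0.1796.
Logarithmic decrement δ = 2πζ/√(1 − ζ²) = 2π × 0.1796/√(1 − 0.0322) = 1.147.
After n cycles, x_n/x₀ = e^(−nδ), so x_3 = 10.7 × e^(−3 × 1.147) = 10.7 × 0.03203 = 0.3428 mm.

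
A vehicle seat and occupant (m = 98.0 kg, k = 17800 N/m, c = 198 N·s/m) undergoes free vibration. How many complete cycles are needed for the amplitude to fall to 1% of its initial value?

10 cycles

ζ = c/(2√(km)) = 198/(2√(17800 × 98.0)) = 198/2642 = 0.07496.
Logarithmic decrement δ = 2πζ/√(1 − ζ²) = 2π × 0.07496/√(1 − 0.00562) = 0.4723.
x_n/x₀ = e^(−nδ) ≤ 0.01; take ln: n ≥ ln(1/0.01)/δ = 4.605/0.4723 = 9.751.
So 10 complete cycles are required.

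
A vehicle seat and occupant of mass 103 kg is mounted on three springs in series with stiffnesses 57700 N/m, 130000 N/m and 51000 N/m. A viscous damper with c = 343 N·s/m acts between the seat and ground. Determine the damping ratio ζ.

0.113

Series springs: 1/k_eq = 1/57700 + 1/130000 + 1/51000 = 4.463×10^-5, so k_eq = 22410 N/m.
ω_n = √(k_eq/m) = √(22410/103) = 14.75 rad/s.
Critical damping c_c = 2√(k_eq·m) = 2√(22410 × 103) = 3038 N·s/m, so ζ = c/c_c = 343/3038 = 0.1129.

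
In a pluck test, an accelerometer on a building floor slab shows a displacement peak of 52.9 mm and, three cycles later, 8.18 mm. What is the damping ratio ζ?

0.0986

Logarithmic decrement δ = (1/n)·ln(x₀/x_n) = (1/3)·ln(52.9/8.18) = (1/3)·ln(6.467) = 0.6222.
ζ = δ/√(4π² + δ²) = 0.6222/√(39.48 + 0.387) = 0.6222/6.314 = 0.09855.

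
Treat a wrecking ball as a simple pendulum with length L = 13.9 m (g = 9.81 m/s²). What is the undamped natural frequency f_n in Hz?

0.134 Hz

For a simple pendulum ω_n = √(g/L) = √(9.81/13.9) = √0.7058 = 0.8401 rad/s.
f_n = ω_n/(2π) = 0.8401/6.283 = 0.1337 Hz.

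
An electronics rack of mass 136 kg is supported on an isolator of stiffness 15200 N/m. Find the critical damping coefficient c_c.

2880 N·s/m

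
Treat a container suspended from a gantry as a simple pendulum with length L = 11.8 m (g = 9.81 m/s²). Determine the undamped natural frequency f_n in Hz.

0.145 Hz

For a simple pendulum ω_n = √(g/L) = √(9.81/11.8) = √0.8314 = 0.9118 rad/s.
f_n = ω_n/(2π) = 0.9118/6.283 = 0.1451 Hz.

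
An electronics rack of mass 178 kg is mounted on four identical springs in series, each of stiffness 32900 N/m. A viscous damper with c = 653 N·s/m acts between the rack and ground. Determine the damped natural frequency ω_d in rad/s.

6.55 rad/s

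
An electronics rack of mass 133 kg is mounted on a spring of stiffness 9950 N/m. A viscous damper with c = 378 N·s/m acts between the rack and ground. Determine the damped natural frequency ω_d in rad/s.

ω_n = √(k/m) = √(9950/133) = 8.649 rad/s.
Critical damping c_c = 2√(k·m) = 2√(9950 × 133) = 2301 N·s/m, so ζ = c/c_c = 378/2301 = 0.1643.
ω_d = ω_n√(1 − ζ²) = 8.649 × √(1 − 0.0270) = 8.532 rad/s.

8.53 rad/s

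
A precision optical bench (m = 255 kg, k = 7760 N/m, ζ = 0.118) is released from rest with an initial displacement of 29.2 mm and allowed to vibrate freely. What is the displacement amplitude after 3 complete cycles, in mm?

3.11 mm

Logarithmic decrement δ = 2πζ/√(1 − ζ²) = 2π × 0.1180/√(1 − 0.0139) = 0.7466.
After n cycles, x_n/x₀ = e^(−nδ), so x_3 = 29.2 × e^(−3 × 0.7466) = 29.2 × 0.1065 = 3.109 mm.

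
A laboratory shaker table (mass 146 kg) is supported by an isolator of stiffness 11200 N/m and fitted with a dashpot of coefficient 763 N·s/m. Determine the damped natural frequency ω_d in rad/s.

8.36 rad/s

ω_n = √(k/m) = √(11200/146) = 8.759 rad/s.
Critical damping c_c = 2√(k·m) = 2√(11200 × 146) = 2557 N·s/m, so ζ = c/c_c = 763/2557 = 0.2983.
ω_d = ω_n√(1 − ζ²) = 8.759 × √(1 − 0.0890) = 8.360 rad/s.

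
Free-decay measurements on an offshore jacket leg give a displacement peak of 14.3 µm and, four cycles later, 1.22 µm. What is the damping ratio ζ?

Logarithmic decrement δ = (1/n)·ln(x₀/x_n) = (1/4)·ln(14.3/1.22) = (1/4)·ln(11.72) = 0.6154.
ζ = δ/√(4π² + δ²) = 0.6154/√(39.48 + 0.379) = 0.6154/6.313 = 0.09747.

0.0975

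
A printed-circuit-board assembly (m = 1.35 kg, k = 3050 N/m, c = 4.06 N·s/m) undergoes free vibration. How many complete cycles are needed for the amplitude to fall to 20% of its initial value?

9 cycles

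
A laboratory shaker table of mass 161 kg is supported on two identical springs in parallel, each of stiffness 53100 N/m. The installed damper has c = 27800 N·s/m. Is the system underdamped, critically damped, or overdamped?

Parallel springs add: k_eq = 2 × 53100 = 106200 N/m.
c_c = 2√(k_eq·m) = 8270 N·s/m; ζ = c/c_c = 27800/8270 = 3.36.
Since ζ > 1 the system is overdamped.

overdamped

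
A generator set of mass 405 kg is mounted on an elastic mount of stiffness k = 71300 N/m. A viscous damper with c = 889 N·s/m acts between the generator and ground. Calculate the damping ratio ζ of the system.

ω_n = √(k/m) = √(71300/405) = 13.27 rad/s.
Critical damping c_c = 2√(k·m) = 2√(71300 × 405) = 10750 N·s/m, so ζ = c/c_c = 889/10750 = 0.08272.

0.0827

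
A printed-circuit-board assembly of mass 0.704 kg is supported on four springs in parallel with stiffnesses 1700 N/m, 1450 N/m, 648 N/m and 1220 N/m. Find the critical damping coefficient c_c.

Parallel springs add: k_eq = 1700 + 1450 + 648 + 1220 = 5018 N/m.
c_c = 2√(k_eq·m) = 2√(5018 × 0.704) = 2 × 59.44 = 118.9 N·s/m.

119 N·s/m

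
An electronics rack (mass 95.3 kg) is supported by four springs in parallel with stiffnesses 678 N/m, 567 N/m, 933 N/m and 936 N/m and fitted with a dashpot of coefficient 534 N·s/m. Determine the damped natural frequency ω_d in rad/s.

Parallel springs add: k_eq = 678 + 567 + 933 + 936 = 3114 N/m.
ω_n = √(k_eq/m) = √(3114/95.3) = 5.716 rad/s.
Critical damping c_c = 2√(k_eq·m) = 2√(3114 × 95.3) = 1090 N·s/m, so ζ = c/c_c = 534/1090 = 0.4901.
ω_d = ω_n√(1 − ζ²) = 5.716 × √(1 − 0.240) = 4.983 rad/s.

4.98 rad/s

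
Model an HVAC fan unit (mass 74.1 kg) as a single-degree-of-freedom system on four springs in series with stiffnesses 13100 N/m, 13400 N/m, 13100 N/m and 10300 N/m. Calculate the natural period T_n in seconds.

Series springs: 1/k_eq = 1/13100 + 1/13400 + 1/13100 + 1/10300 = 0.0003244, so k_eq = 3083 N/m.
ω_n = √(k_eq/m) = √(3083/74.1) = √41.60 = 6.450 rad/s.
T_n = 2π/ω_n = 6.283/6.450 = 0.9741 s.

0.974 s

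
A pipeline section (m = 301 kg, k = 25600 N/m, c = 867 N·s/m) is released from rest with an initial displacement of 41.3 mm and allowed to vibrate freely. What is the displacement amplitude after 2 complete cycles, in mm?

ζ = c/(2√(km)) = 867/(2√(25600 × 301)) = 867/5552 = 0.1562.
Logarithmic decrement δ = 2πζ/√(1 − ζ²) = 2π × 0.1562/√(1 − 0.0244) = 0.9934.
After n cycles, x_n/x₀ = e^(−nδ), so x_2 = 41.3 × e^(−2 × 0.9934) = 41.3 × 0.1371 = 5.664 mm.

5.66 mm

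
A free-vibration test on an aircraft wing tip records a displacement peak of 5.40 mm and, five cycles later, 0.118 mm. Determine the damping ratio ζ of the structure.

0.121

Logarithmic decrement δ = (1/n)·ln(x₀/x_n) = (1/5)·ln(5.40/0.118) = (1/5)·ln(45.76) = 0.7647.
ζ = δ/√(4π² + δ²) = 0.7647/√(39.48 + 0.585) = 0.7647/6.330 = 0.1208.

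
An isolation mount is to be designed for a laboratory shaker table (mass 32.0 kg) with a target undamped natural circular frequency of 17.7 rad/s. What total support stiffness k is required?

k = m·ω_n² = 32.0 × 17.70² = 32.0 × 313.3 = 10030 N/m.

10000 N/m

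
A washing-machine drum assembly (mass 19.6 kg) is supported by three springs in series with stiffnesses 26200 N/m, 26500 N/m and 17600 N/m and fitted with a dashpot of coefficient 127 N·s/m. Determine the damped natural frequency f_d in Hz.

3.08 Hz

Series springs: 1/k_eq = 1/26200 + 1/26500 + 1/17600 = 0.0001327, so k_eq = 7535 N/m.
ω_n = √(k_eq/m) = √(7535/19.6) = 19.61 rad/s.
Critical damping c_c = 2√(k_eq·m) = 2√(7535 × 19.6) = 768.6 N·s/m, so ζ = c/c_c = 127/768.6 = 0.1652.
ω_d = ω_n√(1 − ζ²) = 19.61 × √(1 − 0.0273) = 19.34 rad/s.
f_d = ω_d/(2π) = 3.078 Hz.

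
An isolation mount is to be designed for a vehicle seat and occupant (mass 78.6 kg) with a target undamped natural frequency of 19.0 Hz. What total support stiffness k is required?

1120000 N/m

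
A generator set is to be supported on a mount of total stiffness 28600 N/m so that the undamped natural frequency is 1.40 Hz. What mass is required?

370 kg

ω_n = 2πf_n = 2π × 1.40 = 8.796 rad/s.
m = k/ω_n² = 28600/8.796² = 28600/77.38 = 369.6 kg.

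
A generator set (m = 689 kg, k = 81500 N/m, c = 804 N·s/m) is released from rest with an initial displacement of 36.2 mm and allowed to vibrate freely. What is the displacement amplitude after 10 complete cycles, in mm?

1.24 mm

ζ = c/(2√(km)) = 804/(2√(81500 × 689)) = 804/14990 = 0.05365.
Logarithmic decrement δ = 2πζ/√(1 − ζ²) = 2π × 0.05365/√(1 − 0.00288) = 0.3376.
After n cycles, x_n/x₀ = e^(−nδ), so x_10 = 36.2 × e^(−10 × 0.3376) = 36.2 × 0.03420 = 1.238 mm.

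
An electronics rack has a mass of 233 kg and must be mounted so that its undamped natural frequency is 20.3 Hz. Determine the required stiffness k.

ω_n = 2πf_n = 2π × 20.3 = 127.5 rad/s.
k = m·ω_n² = 233 × 127.5² = 233 × 16270 = 3791000 N/m.

3790000 N/m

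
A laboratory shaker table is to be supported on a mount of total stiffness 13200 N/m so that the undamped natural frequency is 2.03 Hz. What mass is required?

ω_n = 2πf_n = 2π × 2.03 = 12.75 rad/s.
m = k/ω_n² = 13200/12.75² = 13200/162.7 = 81.14 kg.

81.1 kg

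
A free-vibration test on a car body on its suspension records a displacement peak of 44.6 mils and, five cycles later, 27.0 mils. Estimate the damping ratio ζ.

Logarithmic decrement δ = (1/n)·ln(x₀/x_n) = (1/5)·ln(44.6/27.0) = (1/5)·ln(1.652) = 0.1004.
ζ = δ/√(4π² + δ²) = 0.1004/√(39.48 + 0.0101) = 0.1004/6.284 = 0.01597.

0.0160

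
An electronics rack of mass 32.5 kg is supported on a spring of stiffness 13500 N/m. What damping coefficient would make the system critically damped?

c_c = 2√(k·m) = 2√(13500 × 32.5) = 2 × 662.4 = 1325 N·s/m.

1320 N·s/m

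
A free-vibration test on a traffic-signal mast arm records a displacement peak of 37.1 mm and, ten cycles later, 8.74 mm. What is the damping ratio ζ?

0.0230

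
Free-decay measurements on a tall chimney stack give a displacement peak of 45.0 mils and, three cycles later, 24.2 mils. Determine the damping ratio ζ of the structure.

0.0329

Logarithmic decrement δ = (1/n)·ln(x₀/x_n) = (1/3)·ln(45.0/24.2) = (1/3)·ln(1.860) = 0.2068.
ζ = δ/√(4π² + δ²) = 0.2068/√(39.48 + 0.0428) = 0.2068/6.287 = 0.03289.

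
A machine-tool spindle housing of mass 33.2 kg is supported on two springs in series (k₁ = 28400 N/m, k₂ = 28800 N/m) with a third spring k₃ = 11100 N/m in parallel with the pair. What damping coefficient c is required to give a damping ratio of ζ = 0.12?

Series pair: k_s = k₁k₂/(k₁+k₂) = (28400)(28800)/(28400 + 28800) = 14300 N/m. In parallel with k₃: k_eq = 14300 + 11100 = 25400 N/m.
c_c = 2√(k_eq·m) = 2√(25400 × 33.2) = 1837 N·s/m.
c = ζ·c_c = 0.12 × 1837 = 220.4 N·s/m.

220 N·s/m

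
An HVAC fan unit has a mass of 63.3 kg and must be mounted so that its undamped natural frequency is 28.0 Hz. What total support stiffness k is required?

1960000 N/m

ω_n = 2πf_n = 2π × 28.0 = 175.9 rad/s.
k = m·ω_n² = 63.3 × 175.9² = 63.3 × 30950 = 1959000 N/m.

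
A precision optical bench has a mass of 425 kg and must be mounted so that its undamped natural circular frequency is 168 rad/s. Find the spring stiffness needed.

k = m·ω_n² = 425 × 168.0² = 425 × 28220 = 12000000 N/m.

12000000 N/m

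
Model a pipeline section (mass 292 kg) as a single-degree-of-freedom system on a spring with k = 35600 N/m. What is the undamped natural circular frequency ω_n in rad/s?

11.0 rad/s

ω_n = √(k/m) = √(35600/292) = √121.9 = 11.04 rad/s.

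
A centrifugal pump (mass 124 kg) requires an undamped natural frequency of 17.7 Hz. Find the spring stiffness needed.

ω_n = 2πf_n = 2π × 17.7 = 111.2 rad/s.
k = m·ω_n² = 124 × 111.2² = 124 × 12370 = 1534000 N/m.

1530000 N/m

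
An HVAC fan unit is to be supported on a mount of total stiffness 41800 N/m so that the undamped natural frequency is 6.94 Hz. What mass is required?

22.0 kg

ω_n = 2πf_n = 2π × 6.94 = 43.61 rad/s.
m = k/ω_n² = 41800/43.61² = 41800/1901 = 21.98 kg.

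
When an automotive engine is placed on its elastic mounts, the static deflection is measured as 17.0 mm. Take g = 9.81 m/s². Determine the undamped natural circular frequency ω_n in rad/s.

24.0 rad/s

ω_n = √(g/δ_st) = √(9.81/0.0170) = √577.1 = 24.02 rad/s.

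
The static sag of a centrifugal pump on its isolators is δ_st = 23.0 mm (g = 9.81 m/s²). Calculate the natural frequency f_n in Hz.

3.29 Hz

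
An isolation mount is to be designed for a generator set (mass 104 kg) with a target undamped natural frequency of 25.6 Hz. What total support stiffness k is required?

ω_n = 2πf_n = 2π × 25.6 = 160.8 rad/s.
k = m·ω_n² = 104 × 160.8² = 104 × 25870 = 2691000 N/m.

2690000 N/m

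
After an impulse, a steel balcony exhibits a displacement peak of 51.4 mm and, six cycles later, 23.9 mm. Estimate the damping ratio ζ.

Logarithmic decrement δ = (1/n)·ln(x₀/x_n) = (1/6)·ln(51.4/23.9) = (1/6)·ln(2.151) = 0.1276.
ζ = δ/√(4π² + δ²) = 0.1276/√(39.48 + 0.0163) = 0.1276/6.284 = 0.02031.

0.0203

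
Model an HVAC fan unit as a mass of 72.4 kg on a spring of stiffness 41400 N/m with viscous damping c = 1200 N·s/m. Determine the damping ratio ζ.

0.347

ω_n = √(k/m) = √(41400/72.4) = 23.91 rad/s.
Critical damping c_c = 2√(k·m) = 2√(41400 × 72.4) = 3463 N·s/m, so ζ = c/c_c = 1200/3463 = 0.3466.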